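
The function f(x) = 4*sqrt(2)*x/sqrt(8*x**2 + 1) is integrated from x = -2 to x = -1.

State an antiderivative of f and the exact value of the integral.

f matches the chain-rule pattern g'(h)*h' with inner function h(x) = 4*x**2 + 1/2; substituting u = h(x) collapses the integral.
F(x) = sqrt(2)*sqrt(8*x**2 + 1)/2 is an antiderivative of f.
Check: d/dx[sqrt(2)*sqrt(8*x**2 + 1)/2] = 4*sqrt(2)*x/sqrt(8*x**2 + 1) = f(x).
F(-1) = 3*sqrt(2)/2; F(-2) = sqrt(66)/2.
Integral = F(-1) - F(-2) = -sqrt(66)/2 + 3*sqrt(2)/2.

Antiderivative: F(x) = sqrt(2)*sqrt(8*x**2 + 1)/2; value = -sqrt(66)/2 + 3*sqrt(2)/2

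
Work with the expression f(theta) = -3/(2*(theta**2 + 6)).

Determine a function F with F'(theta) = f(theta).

An antiderivative is F(theta) = -sqrt(6)*atan(sqrt(6)*theta/6)/4.

A first test for any F(theta): its theta-derivative must equal f(theta) identically.
Check: d/dtheta[-sqrt(6)*atan(sqrt(6)*theta/6)/4] = -3/(2*theta**2 + 12), which equals f(theta).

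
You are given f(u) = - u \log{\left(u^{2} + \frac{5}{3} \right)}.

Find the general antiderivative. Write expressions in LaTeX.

F(u) = - \frac{u^{2} \log{\left(u^{2} + \frac{5}{3} \right)}}{2} + \frac{u^{2}}{2} - \frac{5 \log{\left(3 u^{2} + 5 \right)}}{6} + C

Since d/du undoes antidifferentiation here, F'(u) = f(u) is required of F(u).
Check: d/du[- \frac{u^{2} \log{\left(u^{2} + \frac{5}{3} \right)}}{2} + \frac{u^{2}}{2} - \frac{5 \log{\left(3 u^{2} + 5 \right)}}{6}] = - u \log{\left(u^{2} + \frac{5}{3} \right)} = f(u).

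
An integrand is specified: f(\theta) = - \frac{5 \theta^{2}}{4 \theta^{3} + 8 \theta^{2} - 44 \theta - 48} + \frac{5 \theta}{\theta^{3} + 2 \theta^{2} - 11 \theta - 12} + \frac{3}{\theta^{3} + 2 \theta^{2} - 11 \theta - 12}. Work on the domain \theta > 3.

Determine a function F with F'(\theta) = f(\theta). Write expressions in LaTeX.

Factor the denominator (4 \left(\theta - 3\right) \left(\theta + 1\right) \left(\theta + 4\right)) and decompose: f = - \frac{37}{21 \left(\theta + 4\right)} + \frac{13}{48 \left(\theta + 1\right)} + \frac{27}{112 \left(\theta - 3\right)}; each piece integrates to a log, atan, or power term.
Check: d/d\theta[\frac{81 \log{\left(\theta - 3 \right)} + 91 \log{\left(\theta + 1 \right)} - 592 \log{\left(\theta + 4 \right)}}{336}] = \frac{- 5 \theta^{2} + 20 \theta + 12}{4 \theta^{3} + 8 \theta^{2} - 44 \theta - 48}, which equals f(\theta).

An antiderivative is F(\theta) = \frac{81 \log{\left(\theta - 3 \right)} + 91 \log{\left(\theta + 1 \right)} - 592 \log{\left(\theta + 4 \right)}}{336}.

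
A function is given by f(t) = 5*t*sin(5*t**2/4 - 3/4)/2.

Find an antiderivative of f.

An antiderivative is F(t) = -cos(5*t**2/4 - 3/4).

f matches the chain-rule pattern g'(h)*h' with inner function h(t) = 5*t**2/4 - 3/4; substituting u = h(t) collapses the integral.
Check: d/dt[-cos(5*t**2/4 - 3/4)] = 5*t*sin(5*t**2/4 - 3/4)/2 = f(t).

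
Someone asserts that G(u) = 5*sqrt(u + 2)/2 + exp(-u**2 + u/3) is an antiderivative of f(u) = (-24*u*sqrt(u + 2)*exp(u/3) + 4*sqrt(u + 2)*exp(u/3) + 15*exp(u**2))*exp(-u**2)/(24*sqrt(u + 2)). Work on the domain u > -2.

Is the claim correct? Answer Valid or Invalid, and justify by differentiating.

Invalid: d/du[G] - f = (-24*u**2*exp(u/3) - 44*u*exp(u/3) + 15*sqrt(u + 2)*exp(u**2) + 8*exp(u/3))/(24*u*exp(u**2) + 48*exp(u**2)), which is not 0.

d/du[G] = (-24*u*sqrt(u + 2)*exp(u/3)*exp(-u**2) + 4*sqrt(u + 2)*exp(u/3)*exp(-u**2) + 15)/(12*sqrt(u + 2))
d/du[G] - f(u) = (-24*u**2*exp(u/3) - 44*u*exp(u/3) + 15*sqrt(u + 2)*exp(u**2) + 8*exp(u/3))/(24*u*exp(u**2) + 48*exp(u**2)) != 0.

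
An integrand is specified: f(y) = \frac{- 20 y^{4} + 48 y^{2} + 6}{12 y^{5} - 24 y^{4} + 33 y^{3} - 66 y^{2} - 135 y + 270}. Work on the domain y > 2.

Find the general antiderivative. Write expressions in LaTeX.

F(y) = - \frac{35380 \log{\left(y - 2 \right)} + 5355 \log{\left(y - \frac{3}{2} \right)} - 765 \log{\left(y + \frac{3}{2} \right)} + 25690 \log{\left(y^{2} + 5 \right)} + 20552 \sqrt{5} \operatorname{atan}{\left(\frac{\sqrt{5} y}{5} \right)}}{54810} + C

Factor the denominator (3 \left(y - 2\right) \left(2 y - 3\right) \left(2 y + 3\right) \left(y^{2} + 5\right)) and decompose: f = - \frac{734 \left(y + 2\right)}{783 \left(y^{2} + 5\right)} + \frac{17}{609 \left(2 y + 3\right)} - \frac{17}{87 \left(2 y - 3\right)} - \frac{122}{189 \left(y - 2\right)}; each piece integrates to a log, atan, or power term.
Check: d/dy[- \frac{35380 \log{\left(y - 2 \right)} + 5355 \log{\left(y - \frac{3}{2} \right)} - 765 \log{\left(y + \frac{3}{2} \right)} + 25690 \log{\left(y^{2} + 5 \right)} + 20552 \sqrt{5} \operatorname{atan}{\left(\frac{\sqrt{5} y}{5} \right)}}{54810}] = \frac{- 20 y^{4} + 48 y^{2} + 6}{12 y^{5} - 24 y^{4} + 33 y^{3} - 66 y^{2} - 135 y + 270} = f(y).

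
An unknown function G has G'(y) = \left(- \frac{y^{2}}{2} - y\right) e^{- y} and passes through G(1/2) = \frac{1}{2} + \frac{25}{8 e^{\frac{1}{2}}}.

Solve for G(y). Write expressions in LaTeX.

G'(y) has the shape u'v + uv' for u = \frac{y^{2}}{2} + 2 y + 2 and v = e^{- y} — it is the derivative of the product u*v.
A general antiderivative is \frac{\left(y^{2} + 4 y + 4\right) e^{- y}}{2} + C.
The condition gives C = \frac{1}{2} + \frac{25}{8 e^{\frac{1}{2}}} - (\frac{25}{8 e^{\frac{1}{2}}}) = \frac{1}{2}.
So G(y) = \frac{\left(y^{2} + 4 y + e^{y} + 4\right) e^{- y}}{2}.
Check: d/dy[\frac{\left(y^{2} + 4 y + e^{y} + 4\right) e^{- y}}{2}] = \frac{\left(- y^{2} - 2 y\right) e^{- y}}{2}, which equals G'(y).

G(y) = \frac{\left(y^{2} + 4 y + e^{y} + 4\right) e^{- y}}{2}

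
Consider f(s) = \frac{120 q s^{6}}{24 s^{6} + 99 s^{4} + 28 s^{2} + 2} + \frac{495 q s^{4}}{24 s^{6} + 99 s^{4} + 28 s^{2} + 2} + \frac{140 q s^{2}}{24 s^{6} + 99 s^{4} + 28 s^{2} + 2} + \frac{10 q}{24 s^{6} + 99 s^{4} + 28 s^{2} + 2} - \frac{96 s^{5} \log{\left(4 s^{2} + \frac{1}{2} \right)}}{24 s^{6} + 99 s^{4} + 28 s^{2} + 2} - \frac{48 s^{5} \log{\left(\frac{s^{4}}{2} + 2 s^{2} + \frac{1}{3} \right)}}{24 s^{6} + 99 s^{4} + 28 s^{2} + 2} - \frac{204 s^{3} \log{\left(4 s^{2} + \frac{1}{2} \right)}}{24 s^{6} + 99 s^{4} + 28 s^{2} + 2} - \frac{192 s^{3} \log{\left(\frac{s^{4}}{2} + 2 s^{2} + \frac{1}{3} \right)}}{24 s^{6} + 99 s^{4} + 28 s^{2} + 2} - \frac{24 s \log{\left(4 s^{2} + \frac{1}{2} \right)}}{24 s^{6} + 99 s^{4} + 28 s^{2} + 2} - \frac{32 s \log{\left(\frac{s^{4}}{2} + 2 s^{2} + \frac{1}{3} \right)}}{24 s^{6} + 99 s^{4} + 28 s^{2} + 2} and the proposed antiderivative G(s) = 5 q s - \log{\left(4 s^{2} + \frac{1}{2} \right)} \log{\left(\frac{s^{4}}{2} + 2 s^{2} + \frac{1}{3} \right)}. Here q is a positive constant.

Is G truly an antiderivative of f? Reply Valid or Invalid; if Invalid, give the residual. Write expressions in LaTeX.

d/ds[G] = \frac{120 q s^{6} + 495 q s^{4} + 140 q s^{2} + 10 q - 96 s^{5} \log{\left(4 s^{2} + \frac{1}{2} \right)} - 48 s^{5} \log{\left(\frac{s^{4}}{2} + 2 s^{2} + \frac{1}{3} \right)} - 204 s^{3} \log{\left(4 s^{2} + \frac{1}{2} \right)} - 192 s^{3} \log{\left(\frac{s^{4}}{2} + 2 s^{2} + \frac{1}{3} \right)} - 24 s \log{\left(4 s^{2} + \frac{1}{2} \right)} - 32 s \log{\left(\frac{s^{4}}{2} + 2 s^{2} + \frac{1}{3} \right)}}{24 s^{6} + 99 s^{4} + 28 s^{2} + 2}
This equals f(s) exactly, so the claim holds.

Valid - the claim checks out under differentiation.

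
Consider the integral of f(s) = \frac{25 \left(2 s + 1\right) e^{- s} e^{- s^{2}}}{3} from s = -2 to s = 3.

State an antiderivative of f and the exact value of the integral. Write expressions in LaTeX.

Antiderivative: F(s) = - \frac{25 e^{- s} e^{- s^{2}}}{3}; value = - \frac{25}{3 e^{12}} + \frac{25}{3 e^{2}}

Recognize the product-rule pattern: f = u'v + uv' with u = - \frac{25 e^{- s}}{3}, v = e^{- s^{2}}, so integration by parts undoes it.
F(s) = - \frac{25 e^{- s} e^{- s^{2}}}{3} is an antiderivative of f.
Check: d/ds[- \frac{25 e^{- s} e^{- s^{2}}}{3}] = \frac{\left(50 s + 25\right) e^{- s} e^{- s^{2}}}{3}, which equals f(s).
F(3) = - \frac{25}{3 e^{12}}; F(-2) = - \frac{25}{3 e^{2}}.
Integral = F(3) - F(-2) = - \frac{25}{3 e^{12}} + \frac{25}{3 e^{2}}.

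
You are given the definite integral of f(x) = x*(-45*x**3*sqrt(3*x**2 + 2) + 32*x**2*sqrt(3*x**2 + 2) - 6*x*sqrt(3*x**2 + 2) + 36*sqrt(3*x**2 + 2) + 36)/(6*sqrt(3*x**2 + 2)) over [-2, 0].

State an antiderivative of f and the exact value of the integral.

An antiderivative F(x) passes only if d/dx[F] lands on f(x) exactly.
F(x) = -(9*x**5 - 8*x**4 + 2*x**3 - 18*x**2 - 12*sqrt(3*x**2 + 2) + 3)/6 is an antiderivative of f.
Check: d/dx[-(9*x**5 - 8*x**4 + 2*x**3 - 18*x**2 - 12*sqrt(3*x**2 + 2) + 3)/6] = (-45*x**4*sqrt(3*x**2 + 2) + 32*x**3*sqrt(3*x**2 + 2) - 6*x**2*sqrt(3*x**2 + 2) + 36*x*sqrt(3*x**2 + 2) + 36*x)/(6*sqrt(3*x**2 + 2)), which equals f(x).
F(0) = -1/2 + 2*sqrt(2); F(-2) = 2*sqrt(14) + 167/2.
Integral = F(0) - F(-2) = -84 - 2*sqrt(14) + 2*sqrt(2).

Antiderivative: F(x) = -(9*x**5 - 8*x**4 + 2*x**3 - 18*x**2 - 12*sqrt(3*x**2 + 2) + 3)/6; value = -84 - 2*sqrt(14) + 2*sqrt(2)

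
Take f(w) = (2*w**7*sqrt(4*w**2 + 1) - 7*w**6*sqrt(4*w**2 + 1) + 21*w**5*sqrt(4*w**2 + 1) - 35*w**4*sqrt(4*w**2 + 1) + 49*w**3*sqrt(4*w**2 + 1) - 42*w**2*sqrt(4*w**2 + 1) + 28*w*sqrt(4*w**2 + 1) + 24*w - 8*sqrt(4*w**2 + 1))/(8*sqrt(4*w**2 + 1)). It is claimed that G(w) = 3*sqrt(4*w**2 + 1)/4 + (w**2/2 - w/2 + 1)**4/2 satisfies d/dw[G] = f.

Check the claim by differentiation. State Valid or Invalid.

d/dw[G] = (2*w**7*sqrt(4*w**2 + 1) - 7*w**6*sqrt(4*w**2 + 1) + 21*w**5*sqrt(4*w**2 + 1) - 35*w**4*sqrt(4*w**2 + 1) + 49*w**3*sqrt(4*w**2 + 1) - 42*w**2*sqrt(4*w**2 + 1) + 28*w*sqrt(4*w**2 + 1) + 24*w - 8*sqrt(4*w**2 + 1))/(8*sqrt(4*w**2 + 1))
This equals f(w) exactly, so the claim holds.

Valid. The derivative of G reproduces f.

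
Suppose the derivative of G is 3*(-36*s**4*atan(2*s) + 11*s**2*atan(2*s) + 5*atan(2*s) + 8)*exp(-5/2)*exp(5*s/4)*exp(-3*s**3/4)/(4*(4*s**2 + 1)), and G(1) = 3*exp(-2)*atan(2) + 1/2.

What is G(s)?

G(s) = (6*exp(-3*s**3/4 + 5*s/4 - 5/2)*atan(2*s) + 1)/2

Recognize the product-rule pattern: G'(s) = u'v + uv' with u = 3*atan(2*s), v = exp(-3*s**3/4 + 5*s/4 - 5/2), so integration by parts undoes it.
A general antiderivative is 3*exp(-3*s**3/4 + 5*s/4 - 5/2)*atan(2*s) + C.
The condition gives C = 3*exp(-2)*atan(2) + 1/2 - (3*exp(-2)*atan(2)) = 1/2.
So G(s) = (6*exp(-3*s**3/4 + 5*s/4 - 5/2)*atan(2*s) + 1)/2.
Check: d/ds[(6*exp(-3*s**3/4 + 5*s/4 - 5/2)*atan(2*s) + 1)/2] = (-108*s**4*atan(2*s) + 33*s**2*atan(2*s) + 15*atan(2*s) + 24)/(16*s**2*exp(5/2)*exp(-5*s/4)*exp(3*s**3/4) + 4*exp(5/2)*exp(-5*s/4)*exp(3*s**3/4)), which equals G'(s).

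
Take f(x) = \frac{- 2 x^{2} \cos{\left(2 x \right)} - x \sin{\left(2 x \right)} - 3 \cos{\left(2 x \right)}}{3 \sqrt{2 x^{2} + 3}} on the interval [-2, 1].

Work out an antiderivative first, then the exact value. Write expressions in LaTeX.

f has the shape u'v + uv' for u = - \frac{\sqrt{2 x^{2} + 3}}{6} and v = \sin{\left(2 x \right)} — it is the derivative of the product u*v.
F(x) = - \frac{\sqrt{2 x^{2} + 3} \sin{\left(2 x \right)}}{6} is an antiderivative of f.
Check: d/dx[- \frac{\sqrt{2 x^{2} + 3} \sin{\left(2 x \right)}}{6}] = \frac{- 2 x^{2} \cos{\left(2 x \right)} - x \sin{\left(2 x \right)} - 3 \cos{\left(2 x \right)}}{3 \sqrt{2 x^{2} + 3}} = f(x).
F(1) = - \frac{\sqrt{5} \sin{\left(2 \right)}}{6}; F(-2) = \frac{\sqrt{11} \sin{\left(4 \right)}}{6}.
Integral = F(1) - F(-2) = - \frac{\sqrt{5} \sin{\left(2 \right)}}{6} - \frac{\sqrt{11} \sin{\left(4 \right)}}{6}.

Antiderivative: F(x) = - \frac{\sqrt{2 x^{2} + 3} \sin{\left(2 x \right)}}{6}; value = - \frac{\sqrt{5} \sin{\left(2 \right)}}{6} - \frac{\sqrt{11} \sin{\left(4 \right)}}{6}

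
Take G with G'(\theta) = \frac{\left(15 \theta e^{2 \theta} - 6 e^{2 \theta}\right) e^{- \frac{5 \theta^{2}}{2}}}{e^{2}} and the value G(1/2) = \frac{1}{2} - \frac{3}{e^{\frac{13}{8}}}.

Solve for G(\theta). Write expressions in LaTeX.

G'(\theta) matches the chain-rule pattern g'(h)*h' with inner function h(\theta) = - \frac{5 \theta^{2}}{2} + 2 \theta - 2; substituting u = h(\theta) collapses the integral.
A general antiderivative is - 3 e^{- \frac{5 \theta^{2}}{2} + 2 \theta - 2} + C.
The condition gives C = \frac{1}{2} - \frac{3}{e^{\frac{13}{8}}} - (- \frac{3}{e^{\frac{13}{8}}}) = \frac{1}{2}.
So G(\theta) = \frac{\left(-6 + e^{2} e^{- 2 \theta} e^{\frac{5 \theta^{2}}{2}}\right) e^{2 \theta} e^{- \frac{5 \theta^{2}}{2}}}{2 e^{2}}.
Check: d/d\theta[\frac{\left(-6 + e^{2} e^{- 2 \theta} e^{\frac{5 \theta^{2}}{2}}\right) e^{2 \theta} e^{- \frac{5 \theta^{2}}{2}}}{2 e^{2}}] = \frac{\left(15 \theta e^{2 \theta} - 6 e^{2 \theta}\right) e^{- \frac{5 \theta^{2}}{2}}}{e^{2}} = G'(\theta).

G(\theta) = \frac{\left(-6 + e^{2} e^{- 2 \theta} e^{\frac{5 \theta^{2}}{2}}\right) e^{2 \theta} e^{- \frac{5 \theta^{2}}{2}}}{2 e^{2}}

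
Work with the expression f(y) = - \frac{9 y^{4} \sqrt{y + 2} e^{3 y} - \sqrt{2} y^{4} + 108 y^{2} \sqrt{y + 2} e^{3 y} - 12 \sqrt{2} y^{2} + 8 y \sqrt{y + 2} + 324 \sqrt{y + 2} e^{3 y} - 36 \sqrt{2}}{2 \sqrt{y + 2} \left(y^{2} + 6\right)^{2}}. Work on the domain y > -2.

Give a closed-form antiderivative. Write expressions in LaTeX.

An antiderivative F(y) passes only if d/dy[F] lands on f(y) exactly.
Check: d/dy[2 \sqrt{\frac{y}{2} + 1} - \frac{3 e^{3 y}}{2} + \frac{1}{\frac{y^{2}}{2} + 3}] = \frac{- 9 y^{4} \sqrt{y + 2} e^{3 y} + \sqrt{2} y^{4} - 108 y^{2} \sqrt{y + 2} e^{3 y} + 12 \sqrt{2} y^{2} - 8 y \sqrt{y + 2} - 324 \sqrt{y + 2} e^{3 y} + 36 \sqrt{2}}{2 y^{4} \sqrt{y + 2} + 24 y^{2} \sqrt{y + 2} + 72 \sqrt{y + 2}}, which equals f(y).

An antiderivative is F(y) = 2 \sqrt{\frac{y}{2} + 1} - \frac{3 e^{3 y}}{2} + \frac{1}{\frac{y^{2}}{2} + 3}.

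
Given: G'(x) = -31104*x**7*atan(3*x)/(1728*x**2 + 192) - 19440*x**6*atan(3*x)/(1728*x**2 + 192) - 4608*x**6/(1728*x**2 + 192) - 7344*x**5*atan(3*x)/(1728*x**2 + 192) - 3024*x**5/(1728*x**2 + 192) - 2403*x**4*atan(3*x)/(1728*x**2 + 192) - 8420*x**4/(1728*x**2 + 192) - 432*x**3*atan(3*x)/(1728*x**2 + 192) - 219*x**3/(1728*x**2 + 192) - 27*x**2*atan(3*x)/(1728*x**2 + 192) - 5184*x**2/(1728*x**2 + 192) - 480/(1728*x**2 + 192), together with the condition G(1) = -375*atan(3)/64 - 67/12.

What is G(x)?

G(x) = (-64*x**5 - 48*x**4 - 9*x**3*(4*x + 1)**3*atan(3*x) - 288*x**3 - 480*x - 192)/192

Integrate term by term and add the pieces.
A general antiderivative is -x**5/3 - x**4/4 - 3*x**3/2 - 5*x/2 - 3*(x**2 + x/4)**3*atan(3*x) - 2 + C.
The condition gives C = -375*atan(3)/64 - 67/12 - (-375*atan(3)/64 - 79/12) = 1.
So G(x) = (-64*x**5 - 48*x**4 - 9*x**3*(4*x + 1)**3*atan(3*x) - 288*x**3 - 480*x - 192)/192.
Check: d/dx[(-64*x**5 - 48*x**4 - 9*x**3*(4*x + 1)**3*atan(3*x) - 288*x**3 - 480*x - 192)/192] = (-31104*x**7*atan(3*x) - 19440*x**6*atan(3*x) - 4608*x**6 - 7344*x**5*atan(3*x) - 3024*x**5 - 2403*x**4*atan(3*x) - 8420*x**4 - 432*x**3*atan(3*x) - 219*x**3 - 27*x**2*atan(3*x) - 5184*x**2 - 480)/(1728*x**2 + 192), which equals G'(x).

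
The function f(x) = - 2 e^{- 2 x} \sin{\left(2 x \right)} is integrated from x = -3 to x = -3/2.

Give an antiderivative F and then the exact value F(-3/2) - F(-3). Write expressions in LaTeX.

For F(x) to be correct the identity F'(x) - f(x) = 0 must hold.
F(x) = \frac{e^{- 2 x} \sin{\left(2 x \right)}}{2} + \frac{e^{- 2 x} \cos{\left(2 x \right)}}{2} is an antiderivative of f.
Check: d/dx[\frac{e^{- 2 x} \sin{\left(2 x \right)}}{2} + \frac{e^{- 2 x} \cos{\left(2 x \right)}}{2}] = - 2 e^{- 2 x} \sin{\left(2 x \right)} = f(x).
F(-3/2) = \frac{e^{3} \cos{\left(3 \right)}}{2} - \frac{e^{3} \sin{\left(3 \right)}}{2}; F(-3) = - \frac{e^{6} \sin{\left(6 \right)}}{2} + \frac{e^{6} \cos{\left(6 \right)}}{2}.
Integral = F(-3/2) - F(-3) = - \frac{e^{6} \cos{\left(6 \right)}}{2} + \frac{e^{6} \sin{\left(6 \right)}}{2} + \frac{e^{3} \cos{\left(3 \right)}}{2} - \frac{e^{3} \sin{\left(3 \right)}}{2}.

Antiderivative: F(x) = \frac{e^{- 2 x} \sin{\left(2 x \right)}}{2} + \frac{e^{- 2 x} \cos{\left(2 x \right)}}{2}; value = - \frac{e^{6} \cos{\left(6 \right)}}{2} + \frac{e^{6} \sin{\left(6 \right)}}{2} + \frac{e^{3} \cos{\left(3 \right)}}{2} - \frac{e^{3} \sin{\left(3 \right)}}{2}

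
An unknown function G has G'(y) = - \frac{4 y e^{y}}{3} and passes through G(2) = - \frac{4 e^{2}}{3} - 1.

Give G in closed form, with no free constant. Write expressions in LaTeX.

G(y) = - \frac{4 y e^{y}}{3} + \frac{4 e^{y}}{3} - 1

G'(y) has the shape u'v + uv' for u = \frac{4}{3} - \frac{4 y}{3} and v = e^{y} — it is the derivative of the product u*v.
A general antiderivative is \frac{\left(4 - 4 y\right) e^{y}}{3} + C.
The condition gives C = - \frac{4 e^{2}}{3} - 1 - (- \frac{4 e^{2}}{3}) = -1.
So G(y) = - \frac{4 y e^{y}}{3} + \frac{4 e^{y}}{3} - 1.
Check: d/dy[- \frac{4 y e^{y}}{3} + \frac{4 e^{y}}{3} - 1] = - \frac{4 y e^{y}}{3} = G'(y).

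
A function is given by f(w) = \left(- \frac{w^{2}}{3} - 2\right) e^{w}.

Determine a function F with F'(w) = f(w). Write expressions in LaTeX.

f has the shape u'v + uv' for u = - \frac{w^{2}}{3} + \frac{2 w}{3} - \frac{8}{3} and v = e^{w} — it is the derivative of the product u*v.
Check: d/dw[\frac{\left(- w^{2} + 2 w - 8\right) e^{w}}{3}] = - \frac{w^{2} e^{w}}{3} - 2 e^{w}, which equals f(w).

An antiderivative is F(w) = \frac{\left(- w^{2} + 2 w - 8\right) e^{w}}{3}.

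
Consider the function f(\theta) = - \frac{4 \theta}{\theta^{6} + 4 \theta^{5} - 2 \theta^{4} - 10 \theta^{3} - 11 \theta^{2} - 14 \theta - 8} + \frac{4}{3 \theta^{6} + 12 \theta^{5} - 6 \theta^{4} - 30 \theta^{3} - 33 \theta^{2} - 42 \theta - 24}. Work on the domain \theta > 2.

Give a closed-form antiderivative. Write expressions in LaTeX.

Factor the denominator (3 \left(\theta - 2\right) \left(\theta + 1\right)^{2} \left(\theta + 4\right) \left(\theta^{2} + 1\right)) and decompose: f = \frac{2 \left(3 \theta + 5\right)}{51 \left(\theta^{2} + 1\right)} - \frac{26}{1377 \left(\theta + 4\right)} - \frac{2}{27 \left(\theta + 1\right)} - \frac{8}{27 \left(\theta + 1\right)^{2}} - \frac{2}{81 \left(\theta - 2\right)}; each piece integrates to a log, atan, or power term.
Check: d/d\theta[\frac{- 34 \theta \log{\left(\theta - 2 \right)} - 102 \theta \log{\left(\theta + 1 \right)} - 26 \theta \log{\left(\theta + 4 \right)} + 81 \theta \log{\left(\theta^{2} + 1 \right)} + 270 \theta \operatorname{atan}{\left(\theta \right)} - 34 \log{\left(\theta - 2 \right)} - 102 \log{\left(\theta + 1 \right)} - 26 \log{\left(\theta + 4 \right)} + 81 \log{\left(\theta^{2} + 1 \right)} + 270 \operatorname{atan}{\left(\theta \right)} + 408}{1377 \left(\theta + 1\right)}] = \frac{4 - 12 \theta}{3 \theta^{6} + 12 \theta^{5} - 6 \theta^{4} - 30 \theta^{3} - 33 \theta^{2} - 42 \theta - 24}, which equals f(\theta).

An antiderivative is F(\theta) = \frac{- 34 \theta \log{\left(\theta - 2 \right)} - 102 \theta \log{\left(\theta + 1 \right)} - 26 \theta \log{\left(\theta + 4 \right)} + 81 \theta \log{\left(\theta^{2} + 1 \right)} + 270 \theta \operatorname{atan}{\left(\theta \right)} - 34 \log{\left(\theta - 2 \right)} - 102 \log{\left(\theta + 1 \right)} - 26 \log{\left(\theta + 4 \right)} + 81 \log{\left(\theta^{2} + 1 \right)} + 270 \operatorname{atan}{\left(\theta \right)} + 408}{1377 \left(\theta + 1\right)}.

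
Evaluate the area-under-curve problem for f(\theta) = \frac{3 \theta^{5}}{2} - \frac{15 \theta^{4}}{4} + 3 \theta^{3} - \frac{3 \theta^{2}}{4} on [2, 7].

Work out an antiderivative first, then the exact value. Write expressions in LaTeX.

Antiderivative: F(\theta) = \frac{\theta^{6}}{4} - \frac{3 \theta^{5}}{4} + \frac{3 \theta^{4}}{4} - \frac{\theta^{3}}{4}; value = 18520

The substitution u = \frac{\theta^{2}}{2} - \frac{\theta}{2} works: f is exactly (dF/du)*(du/d\theta) for that inner function.
F(\theta) = \frac{\theta^{6}}{4} - \frac{3 \theta^{5}}{4} + \frac{3 \theta^{4}}{4} - \frac{\theta^{3}}{4} is an antiderivative of f.
Check: d/d\theta[\frac{\theta^{6}}{4} - \frac{3 \theta^{5}}{4} + \frac{3 \theta^{4}}{4} - \frac{\theta^{3}}{4}] = \frac{3 \theta^{5}}{2} - \frac{15 \theta^{4}}{4} + 3 \theta^{3} - \frac{3 \theta^{2}}{4} = f(\theta).
F(7) = 18522; F(2) = 2.
Integral = F(7) - F(2) = 18520.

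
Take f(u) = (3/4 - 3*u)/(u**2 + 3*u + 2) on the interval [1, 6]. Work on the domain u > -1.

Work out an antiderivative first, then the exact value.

Antiderivative: F(u) = 15*log(u + 1)/4 - 27*log(u + 2)/4; value = -27*log(8)/4 - 15*log(2)/4 + 15*log(7)/4 + 27*log(3)/4

The denominator factors as 4*(u + 1)*(u + 2); partial fractions split f into directly integrable pieces: -27/(4*(u + 2)) + 15/(4*(u + 1)).
F(u) = 15*log(u + 1)/4 - 27*log(u + 2)/4 is an antiderivative of f.
Check: d/du[15*log(u + 1)/4 - 27*log(u + 2)/4] = (3 - 12*u)/(4*u**2 + 12*u + 8), which equals f(u).
F(6) = -27*log(8)/4 + 15*log(7)/4; F(1) = -27*log(3)/4 + 15*log(2)/4.
Integral = F(6) - F(1) = -27*log(8)/4 - 15*log(2)/4 + 15*log(7)/4 + 27*log(3)/4.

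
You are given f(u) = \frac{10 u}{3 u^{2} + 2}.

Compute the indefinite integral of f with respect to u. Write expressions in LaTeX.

f matches the chain-rule pattern g'(h)*h' with inner function h(u) = \frac{u^{2}}{2} + \frac{1}{3}; substituting w = h(u) collapses the integral.
Check: d/du[\frac{5 \log{\left(\frac{u^{2}}{2} + \frac{1}{3} \right)}}{3}] = \frac{10 u}{3 u^{2} + 2} = f(u).

F(u) = \frac{5 \log{\left(\frac{u^{2}}{2} + \frac{1}{3} \right)}}{3} + C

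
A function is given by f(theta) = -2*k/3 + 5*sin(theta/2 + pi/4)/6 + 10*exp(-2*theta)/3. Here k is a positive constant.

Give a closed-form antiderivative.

An antiderivative is F(theta) = -2*k*theta/3 - 5*cos(theta/2 + pi/4)/3 - 5*exp(-2*theta)/3.

The integrand splits into summands that can be handled one at a time.
Check: d/dtheta[-2*k*theta/3 - 5*cos(theta/2 + pi/4)/3 - 5*exp(-2*theta)/3] = (-4*k*exp(2*theta) + 5*exp(2*theta)*sin(theta/2 + pi/4) + 20)*exp(-2*theta)/6, which equals f(theta).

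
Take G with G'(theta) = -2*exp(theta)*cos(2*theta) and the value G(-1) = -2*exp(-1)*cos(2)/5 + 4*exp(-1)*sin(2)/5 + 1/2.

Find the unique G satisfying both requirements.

G(theta) = (-8*exp(theta)*sin(2*theta) - 4*exp(theta)*cos(2*theta) + 5)/10

The proposed G(theta) is checked by its d/dtheta: the result must match the given G'(theta).
A general antiderivative is -4*exp(theta)*sin(2*theta)/5 - 2*exp(theta)*cos(2*theta)/5 + C.
The condition gives C = -2*exp(-1)*cos(2)/5 + 4*exp(-1)*sin(2)/5 + 1/2 - (-2*exp(-1)*cos(2)/5 + 4*exp(-1)*sin(2)/5) = 1/2.
So G(theta) = (-8*exp(theta)*sin(2*theta) - 4*exp(theta)*cos(2*theta) + 5)/10.
Check: d/dtheta[(-8*exp(theta)*sin(2*theta) - 4*exp(theta)*cos(2*theta) + 5)/10] = -2*exp(theta)*cos(2*theta) = G'(theta).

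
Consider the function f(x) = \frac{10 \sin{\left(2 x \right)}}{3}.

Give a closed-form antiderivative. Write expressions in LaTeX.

A first test for any F(x): its x-derivative must equal f(x) identically.
Check: d/dx[- \frac{5 \cos{\left(2 x \right)}}{3}] = \frac{10 \sin{\left(2 x \right)}}{3} = f(x).

An antiderivative is F(x) = - \frac{5 \cos{\left(2 x \right)}}{3}.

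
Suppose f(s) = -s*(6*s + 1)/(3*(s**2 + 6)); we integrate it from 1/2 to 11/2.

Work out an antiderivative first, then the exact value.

A first test for any F(s): its s-derivative must equal f(s) identically.
F(s) = -(12*s + log(s**2 + 6) - 12*sqrt(6)*atan(sqrt(6)*s/6))/6 is an antiderivative of f.
Check: d/ds[-(12*s + log(s**2 + 6) - 12*sqrt(6)*atan(sqrt(6)*s/6))/6] = (-6*s**2 - s)/(3*s**2 + 18), which equals f(s).
F(11/2) = -11 - log(145/4)/6 + 2*sqrt(6)*atan(11*sqrt(6)/12); F(1/2) = -1 - log(25/4)/6 + 2*sqrt(6)*atan(sqrt(6)/12).
Integral = F(11/2) - F(1/2) = -10 - 2*sqrt(6)*atan(sqrt(6)/12) - log(145/4)/6 + log(25/4)/6 + 2*sqrt(6)*atan(11*sqrt(6)/12).

Antiderivative: F(s) = -(12*s + log(s**2 + 6) - 12*sqrt(6)*atan(sqrt(6)*s/6))/6; value = -10 - 2*sqrt(6)*atan(sqrt(6)/12) - log(145/4)/6 + log(25/4)/6 + 2*sqrt(6)*atan(11*sqrt(6)/12)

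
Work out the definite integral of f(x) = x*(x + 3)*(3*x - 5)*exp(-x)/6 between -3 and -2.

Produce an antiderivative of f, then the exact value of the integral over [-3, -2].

Recognize the product-rule pattern: f = u'v + uv' with u = -x**3/2 - 13*x**2/6 - 11*x/6 - 11/6, v = exp(-x), so integration by parts undoes it.
F(x) = (-3*x**3 - 13*x**2 - 11*x - 11)*exp(-x)/6 is an antiderivative of f.
Check: d/dx[(-3*x**3 - 13*x**2 - 11*x - 11)*exp(-x)/6] = (3*x**3 + 4*x**2 - 15*x)*exp(-x)/6, which equals f(x).
F(-2) = -17*exp(2)/6; F(-3) = -7*exp(3)/3.
Integral = F(-2) - F(-3) = -17*exp(2)/6 + 7*exp(3)/3.

Antiderivative: F(x) = (-3*x**3 - 13*x**2 - 11*x - 11)*exp(-x)/6; value = -17*exp(2)/6 + 7*exp(3)/3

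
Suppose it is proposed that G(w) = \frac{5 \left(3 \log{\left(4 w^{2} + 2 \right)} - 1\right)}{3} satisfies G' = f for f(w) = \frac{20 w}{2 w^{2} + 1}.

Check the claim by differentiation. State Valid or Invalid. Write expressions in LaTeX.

Valid - differentiating G returns exactly f.

d/dw[G] = \frac{20 w}{2 w^{2} + 1}
This equals f(w) exactly, so the claim holds.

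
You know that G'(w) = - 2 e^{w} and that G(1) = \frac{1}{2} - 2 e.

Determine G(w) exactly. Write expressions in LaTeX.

Differentiate the proposed G(w) back; it has to land on the given G'(w).
A general antiderivative is - 2 e^{w} + C.
The condition gives C = \frac{1}{2} - 2 e - (- 2 e) = \frac{1}{2}.
So G(w) = \frac{1}{2} - 2 e^{w}.
Check: d/dw[\frac{1}{2} - 2 e^{w}] = - 2 e^{w} = G'(w).

G(w) = \frac{1}{2} - 2 e^{w}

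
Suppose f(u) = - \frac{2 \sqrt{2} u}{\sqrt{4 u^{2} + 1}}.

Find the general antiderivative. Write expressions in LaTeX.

The substitution w = 2 u^{2} + \frac{1}{2} works: f is exactly (dF/dw)*(dw/du) for that inner function.
Check: d/du[- \sqrt{2 u^{2} + \frac{1}{2}}] = - \frac{2 \sqrt{2} u}{\sqrt{4 u^{2} + 1}} = f(u).

F(u) = - \sqrt{2 u^{2} + \frac{1}{2}} + C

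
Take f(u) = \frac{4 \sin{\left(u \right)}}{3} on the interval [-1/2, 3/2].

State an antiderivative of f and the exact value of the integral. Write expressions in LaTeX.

Recover f(u) by differentiating a candidate F(u); any mismatch rules it out.
F(u) = - \frac{4 \cos{\left(u \right)}}{3} is an antiderivative of f.
Check: d/du[- \frac{4 \cos{\left(u \right)}}{3}] = \frac{4 \sin{\left(u \right)}}{3} = f(u).
F(3/2) = - \frac{4 \cos{\left(\frac{3}{2} \right)}}{3}; F(-1/2) = - \frac{4 \cos{\left(\frac{1}{2} \right)}}{3}.
Integral = F(3/2) - F(-1/2) = - \frac{4 \cos{\left(\frac{3}{2} \right)}}{3} + \frac{4 \cos{\left(\frac{1}{2} \right)}}{3}.

Antiderivative: F(u) = - \frac{4 \cos{\left(u \right)}}{3}; value = - \frac{4 \cos{\left(\frac{3}{2} \right)}}{3} + \frac{4 \cos{\left(\frac{1}{2} \right)}}{3}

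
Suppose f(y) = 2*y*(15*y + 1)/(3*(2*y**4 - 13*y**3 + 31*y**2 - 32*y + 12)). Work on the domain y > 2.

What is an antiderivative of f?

The denominator factors as 3*(y - 2)**2*(y - 1)*(2*y - 3); partial fractions split f into directly integrable pieces: 188/(2*y - 3) - 32/(3*(y - 1)) - 250/(3*(y - 2)) + 124/(3*(y - 2)**2).
Check: d/dy[-250*log(y - 2)/3 + 94*log(y - 3/2) - 32*log(y - 1)/3 - 124/(3*y - 6)] = (30*y**2 + 2*y)/(6*y**4 - 39*y**3 + 93*y**2 - 96*y + 36), which equals f(y).

An antiderivative is F(y) = -250*log(y - 2)/3 + 94*log(y - 3/2) - 32*log(y - 1)/3 - 124/(3*y - 6).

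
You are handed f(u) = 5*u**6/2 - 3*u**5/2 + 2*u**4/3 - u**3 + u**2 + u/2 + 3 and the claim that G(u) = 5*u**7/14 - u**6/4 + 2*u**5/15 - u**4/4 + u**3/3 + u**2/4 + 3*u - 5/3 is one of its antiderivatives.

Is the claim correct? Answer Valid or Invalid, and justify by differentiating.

d/du[G] = 5*u**6/2 - 3*u**5/2 + 2*u**4/3 - u**3 + u**2 + u/2 + 3
This equals f(u) exactly, so the claim holds.

Valid - the claim checks out under differentiation.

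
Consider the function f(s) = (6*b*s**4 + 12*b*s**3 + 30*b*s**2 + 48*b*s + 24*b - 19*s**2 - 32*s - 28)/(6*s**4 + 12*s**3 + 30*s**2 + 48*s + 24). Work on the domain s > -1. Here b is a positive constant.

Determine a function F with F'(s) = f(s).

A first test for any F(s): its s-derivative must equal f(s) identically.
Check: d/ds[(6*b*s**2 + 6*b*s - 8*s*atan(s/2) - 8*atan(s/2) + 3)/(6*(s + 1))] = (6*b*s**4 + 12*b*s**3 + 30*b*s**2 + 48*b*s + 24*b - 19*s**2 - 32*s - 28)/(6*s**4 + 12*s**3 + 30*s**2 + 48*s + 24) = f(s).

An antiderivative is F(s) = (6*b*s**2 + 6*b*s - 8*s*atan(s/2) - 8*atan(s/2) + 3)/(6*(s + 1)).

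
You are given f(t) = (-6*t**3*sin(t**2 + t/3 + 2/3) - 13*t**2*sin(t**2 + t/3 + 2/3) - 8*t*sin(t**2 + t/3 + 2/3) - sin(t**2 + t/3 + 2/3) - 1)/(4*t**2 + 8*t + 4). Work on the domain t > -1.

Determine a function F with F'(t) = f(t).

An antiderivative is F(t) = (3*t*cos(t**2 + t/3 + 2/3) + 3*cos(t**2 + t/3 + 2/3) + 1)/(4*t + 4).

Whatever form F(t) takes, F'(t) = f(t) is non-negotiable.
Check: d/dt[(3*t*cos(t**2 + t/3 + 2/3) + 3*cos(t**2 + t/3 + 2/3) + 1)/(4*t + 4)] = (-6*t**3*sin(t**2 + t/3 + 2/3) - 13*t**2*sin(t**2 + t/3 + 2/3) - 8*t*sin(t**2 + t/3 + 2/3) - sin(t**2 + t/3 + 2/3) - 1)/(4*t**2 + 8*t + 4) = f(t).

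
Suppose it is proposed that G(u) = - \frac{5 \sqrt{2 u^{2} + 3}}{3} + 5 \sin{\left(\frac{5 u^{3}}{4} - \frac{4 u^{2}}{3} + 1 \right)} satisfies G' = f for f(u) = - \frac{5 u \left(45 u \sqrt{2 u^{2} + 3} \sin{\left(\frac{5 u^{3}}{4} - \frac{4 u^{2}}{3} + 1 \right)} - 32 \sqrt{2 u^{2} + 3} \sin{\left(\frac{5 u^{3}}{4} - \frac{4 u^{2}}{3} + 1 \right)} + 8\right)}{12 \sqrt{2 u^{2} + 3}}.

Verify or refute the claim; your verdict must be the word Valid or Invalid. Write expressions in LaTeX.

Invalid: d/du[G] - f = \frac{75 u^{2} \sin{\left(\frac{5 u^{3}}{4} - \frac{4 u^{2}}{3} + 1 \right)}}{4} + \frac{75 u^{2} \cos{\left(\frac{5 u^{3}}{4} - \frac{4 u^{2}}{3} + 1 \right)}}{4} - \frac{40 u \sin{\left(\frac{5 u^{3}}{4} - \frac{4 u^{2}}{3} + 1 \right)}}{3} - \frac{40 u \cos{\left(\frac{5 u^{3}}{4} - \frac{4 u^{2}}{3} + 1 \right)}}{3}, which is not 0.

d/du[G] = \frac{225 u^{2} \sqrt{2 u^{2} + 3} \cos{\left(\frac{5 u^{3}}{4} - \frac{4 u^{2}}{3} + 1 \right)} - 160 u \sqrt{2 u^{2} + 3} \cos{\left(\frac{5 u^{3}}{4} - \frac{4 u^{2}}{3} + 1 \right)} - 40 u}{12 \sqrt{2 u^{2} + 3}}
d/du[G] - f(u) = \frac{75 u^{2} \sin{\left(\frac{5 u^{3}}{4} - \frac{4 u^{2}}{3} + 1 \right)}}{4} + \frac{75 u^{2} \cos{\left(\frac{5 u^{3}}{4} - \frac{4 u^{2}}{3} + 1 \right)}}{4} - \frac{40 u \sin{\left(\frac{5 u^{3}}{4} - \frac{4 u^{2}}{3} + 1 \right)}}{3} - \frac{40 u \cos{\left(\frac{5 u^{3}}{4} - \frac{4 u^{2}}{3} + 1 \right)}}{3} != 0.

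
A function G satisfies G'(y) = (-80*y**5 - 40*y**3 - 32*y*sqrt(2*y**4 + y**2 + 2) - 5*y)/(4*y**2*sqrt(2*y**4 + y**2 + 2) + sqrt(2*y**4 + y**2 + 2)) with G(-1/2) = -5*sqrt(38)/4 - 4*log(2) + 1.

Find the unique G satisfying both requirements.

G(y) = -5*sqrt(2*y**4 + y**2 + 2) - 4*log(4*y**2 + 1) + 1

Any candidate G(y) must reproduce the stated G'(y) exactly.
A general antiderivative is -5*sqrt(2*y**4 + y**2 + 2) - 4*log(4*y**2 + 1) + C.
The condition gives C = -5*sqrt(38)/4 - 4*log(2) + 1 - (-5*sqrt(38)/4 - 4*log(2)) = 1.
So G(y) = -5*sqrt(2*y**4 + y**2 + 2) - 4*log(4*y**2 + 1) + 1.
Check: d/dy[-5*sqrt(2*y**4 + y**2 + 2) - 4*log(4*y**2 + 1) + 1] = (-80*y**5 - 40*y**3 - 32*y*sqrt(2*y**4 + y**2 + 2) - 5*y)/(4*y**2*sqrt(2*y**4 + y**2 + 2) + sqrt(2*y**4 + y**2 + 2)) = G'(y).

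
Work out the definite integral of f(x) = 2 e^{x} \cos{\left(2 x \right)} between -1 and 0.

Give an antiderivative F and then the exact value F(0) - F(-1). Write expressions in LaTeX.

For F(x) to be correct the identity F'(x) - f(x) = 0 must hold.
F(x) = \frac{2 \left(2 \sin{\left(2 x \right)} + \cos{\left(2 x \right)}\right) e^{x}}{5} is an antiderivative of f.
Check: d/dx[\frac{2 \left(2 \sin{\left(2 x \right)} + \cos{\left(2 x \right)}\right) e^{x}}{5}] = 2 e^{x} \cos{\left(2 x \right)} = f(x).
F(0) = \frac{2}{5}; F(-1) = - \frac{4 \sin{\left(2 \right)}}{5 e} + \frac{2 \cos{\left(2 \right)}}{5 e}.
Integral = F(0) - F(-1) = - \frac{2 \cos{\left(2 \right)}}{5 e} + \frac{4 \sin{\left(2 \right)}}{5 e} + \frac{2}{5}.

Antiderivative: F(x) = \frac{2 \left(2 \sin{\left(2 x \right)} + \cos{\left(2 x \right)}\right) e^{x}}{5}; value = - \frac{2 \cos{\left(2 \right)}}{5 e} + \frac{4 \sin{\left(2 \right)}}{5 e} + \frac{2}{5}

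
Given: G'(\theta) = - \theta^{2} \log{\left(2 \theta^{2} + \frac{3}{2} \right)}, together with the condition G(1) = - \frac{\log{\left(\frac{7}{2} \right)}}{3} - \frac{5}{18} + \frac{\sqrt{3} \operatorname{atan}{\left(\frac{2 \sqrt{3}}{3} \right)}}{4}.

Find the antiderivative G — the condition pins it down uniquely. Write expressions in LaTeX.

Whatever form G(\theta) takes, its d/d\theta must return the stated G'(\theta).
A general antiderivative is - \frac{\theta^{3} \log{\left(2 \theta^{2} + \frac{3}{2} \right)}}{3} + \frac{2 \theta^{3}}{9} - \frac{\theta}{2} + \frac{\sqrt{3} \operatorname{atan}{\left(\frac{2 \sqrt{3} \theta}{3} \right)}}{4} + C.
The condition gives C = - \frac{\log{\left(\frac{7}{2} \right)}}{3} - \frac{5}{18} + \frac{\sqrt{3} \operatorname{atan}{\left(\frac{2 \sqrt{3}}{3} \right)}}{4} - (- \frac{\log{\left(\frac{7}{2} \right)}}{3} - \frac{5}{18} + \frac{\sqrt{3} \operatorname{atan}{\left(\frac{2 \sqrt{3}}{3} \right)}}{4}) = 0.
So G(\theta) = - \frac{\theta^{3} \log{\left(2 \theta^{2} + \frac{3}{2} \right)}}{3} + \frac{2 \theta^{3}}{9} - \frac{\theta}{2} + \frac{\sqrt{3} \operatorname{atan}{\left(\frac{2 \sqrt{3} \theta}{3} \right)}}{4}.
Check: d/d\theta[- \frac{\theta^{3} \log{\left(2 \theta^{2} + \frac{3}{2} \right)}}{3} + \frac{2 \theta^{3}}{9} - \frac{\theta}{2} + \frac{\sqrt{3} \operatorname{atan}{\left(\frac{2 \sqrt{3} \theta}{3} \right)}}{4}] = - \theta^{2} \log{\left(2 \theta^{2} + \frac{3}{2} \right)} = G'(\theta).

G(\theta) = - \frac{\theta^{3} \log{\left(2 \theta^{2} + \frac{3}{2} \right)}}{3} + \frac{2 \theta^{3}}{9} - \frac{\theta}{2} + \frac{\sqrt{3} \operatorname{atan}{\left(\frac{2 \sqrt{3} \theta}{3} \right)}}{4}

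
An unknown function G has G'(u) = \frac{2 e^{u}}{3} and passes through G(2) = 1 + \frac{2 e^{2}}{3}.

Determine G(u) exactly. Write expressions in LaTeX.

G(u) = \frac{2 e^{u}}{3} + 1

The proposed G(u) is checked by its d/du: the result must match the given G'(u).
A general antiderivative is \frac{2 e^{u}}{3} + C.
The condition gives C = 1 + \frac{2 e^{2}}{3} - (\frac{2 e^{2}}{3}) = 1.
So G(u) = \frac{2 e^{u}}{3} + 1.
Check: d/du[\frac{2 e^{u}}{3} + 1] = \frac{2 e^{u}}{3} = G'(u).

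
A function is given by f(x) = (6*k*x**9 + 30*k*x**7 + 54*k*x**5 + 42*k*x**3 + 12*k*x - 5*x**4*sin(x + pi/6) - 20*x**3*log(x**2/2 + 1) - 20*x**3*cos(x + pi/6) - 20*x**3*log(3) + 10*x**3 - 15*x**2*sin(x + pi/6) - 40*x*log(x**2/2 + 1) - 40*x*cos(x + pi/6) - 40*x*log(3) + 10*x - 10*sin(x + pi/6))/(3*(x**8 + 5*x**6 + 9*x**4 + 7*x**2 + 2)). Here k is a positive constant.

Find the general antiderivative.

F(x) = k*x**2 + 5*log(3*x**2/2 + 3)/(3*x**4 + 6*x**2 + 3) + 5*cos(x + pi/6)/(3*x**4 + 6*x**2 + 3) + C

Recover f(x) by differentiating a candidate F(x); any mismatch rules it out.
Check: d/dx[k*x**2 + 5*log(3*x**2/2 + 3)/(3*x**4 + 6*x**2 + 3) + 5*cos(x + pi/6)/(3*x**4 + 6*x**2 + 3)] = (6*k*x**9 + 30*k*x**7 + 54*k*x**5 + 42*k*x**3 + 12*k*x - 5*x**4*sin(x + pi/6) - 20*x**3*log(x**2/2 + 1) - 20*x**3*cos(x + pi/6) - 20*x**3*log(3) + 10*x**3 - 15*x**2*sin(x + pi/6) - 40*x*log(x**2/2 + 1) - 40*x*cos(x + pi/6) - 40*x*log(3) + 10*x - 10*sin(x + pi/6))/(3*x**8 + 15*x**6 + 27*x**4 + 21*x**2 + 6), which equals f(x).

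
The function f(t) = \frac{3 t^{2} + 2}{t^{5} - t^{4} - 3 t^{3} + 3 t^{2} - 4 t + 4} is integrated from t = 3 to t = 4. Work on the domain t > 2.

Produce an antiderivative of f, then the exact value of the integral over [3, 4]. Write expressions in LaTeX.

Antiderivative: F(t) = \frac{42 \log{\left(t - 2 \right)} - 50 \log{\left(t - 1 \right)} + 14 \log{\left(t + 2 \right)} - 3 \log{\left(t^{2} + 1 \right)} - 6 \operatorname{atan}{\left(t \right)}}{60}; value = - \frac{5 \log{\left(3 \right)}}{6} - \frac{7 \log{\left(5 \right)}}{30} - \frac{\log{\left(17 \right)}}{20} - \frac{\operatorname{atan}{\left(4 \right)}}{10} + \frac{\log{\left(10 \right)}}{20} + \frac{\operatorname{atan}{\left(3 \right)}}{10} + \frac{7 \log{\left(6 \right)}}{30} + \frac{23 \log{\left(2 \right)}}{15}

Factor the denominator (\left(t - 2\right) \left(t - 1\right) \left(t + 2\right) \left(t^{2} + 1\right)) and decompose: f = - \frac{t + 1}{10 \left(t^{2} + 1\right)} + \frac{7}{30 \left(t + 2\right)} - \frac{5}{6 \left(t - 1\right)} + \frac{7}{10 \left(t - 2\right)}; each piece integrates to a log, atan, or power term.
F(t) = \frac{42 \log{\left(t - 2 \right)} - 50 \log{\left(t - 1 \right)} + 14 \log{\left(t + 2 \right)} - 3 \log{\left(t^{2} + 1 \right)} - 6 \operatorname{atan}{\left(t \right)}}{60} is an antiderivative of f.
Check: d/dt[\frac{42 \log{\left(t - 2 \right)} - 50 \log{\left(t - 1 \right)} + 14 \log{\left(t + 2 \right)} - 3 \log{\left(t^{2} + 1 \right)} - 6 \operatorname{atan}{\left(t \right)}}{60}] = \frac{3 t^{2} + 2}{t^{5} - t^{4} - 3 t^{3} + 3 t^{2} - 4 t + 4} = f(t).
F(4) = - \frac{5 \log{\left(3 \right)}}{6} - \frac{\log{\left(17 \right)}}{20} - \frac{\operatorname{atan}{\left(4 \right)}}{10} + \frac{7 \log{\left(6 \right)}}{30} + \frac{7 \log{\left(2 \right)}}{10}; F(3) = - \frac{5 \log{\left(2 \right)}}{6} - \frac{\operatorname{atan}{\left(3 \right)}}{10} - \frac{\log{\left(10 \right)}}{20} + \frac{7 \log{\left(5 \right)}}{30}.
Integral = F(4) - F(3) = - \frac{5 \log{\left(3 \right)}}{6} - \frac{7 \log{\left(5 \right)}}{30} - \frac{\log{\left(17 \right)}}{20} - \frac{\operatorname{atan}{\left(4 \right)}}{10} + \frac{\log{\left(10 \right)}}{20} + \frac{\operatorname{atan}{\left(3 \right)}}{10} + \frac{7 \log{\left(6 \right)}}{30} + \frac{23 \log{\left(2 \right)}}{15}.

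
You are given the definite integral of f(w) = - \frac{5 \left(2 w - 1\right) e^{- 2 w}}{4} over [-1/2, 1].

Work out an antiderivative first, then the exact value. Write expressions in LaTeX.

f has the shape u'v + uv' for u = \frac{5 w}{4} and v = e^{- 2 w} — it is the derivative of the product u*v.
F(w) = \frac{5 w e^{- 2 w}}{4} is an antiderivative of f.
Check: d/dw[\frac{5 w e^{- 2 w}}{4}] = \frac{\left(5 - 10 w\right) e^{- 2 w}}{4}, which equals f(w).
F(1) = \frac{5}{4 e^{2}}; F(-1/2) = - \frac{5 e}{8}.
Integral = F(1) - F(-1/2) = \frac{5}{4 e^{2}} + \frac{5 e}{8}.

Antiderivative: F(w) = \frac{5 w e^{- 2 w}}{4}; value = \frac{5}{4 e^{2}} + \frac{5 e}{8}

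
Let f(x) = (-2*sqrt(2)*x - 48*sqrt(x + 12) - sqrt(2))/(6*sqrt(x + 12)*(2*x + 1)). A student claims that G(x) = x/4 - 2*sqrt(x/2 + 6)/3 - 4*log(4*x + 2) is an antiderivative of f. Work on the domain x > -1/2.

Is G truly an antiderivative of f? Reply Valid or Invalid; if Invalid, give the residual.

Invalid: d/dx[G] - f = 1/4, which is not 0.

d/dx[G] = (6*x*sqrt(x + 12) - 4*sqrt(2)*x - 93*sqrt(x + 12) - 2*sqrt(2))/(24*x*sqrt(x + 12) + 12*sqrt(x + 12))
d/dx[G] - f(x) = 1/4 != 0.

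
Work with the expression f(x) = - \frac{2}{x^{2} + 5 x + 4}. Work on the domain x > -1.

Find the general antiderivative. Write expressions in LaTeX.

Factor the denominator (\left(x + 1\right) \left(x + 4\right)) and decompose: f = \frac{2}{3 \left(x + 4\right)} - \frac{2}{3 \left(x + 1\right)}; each piece integrates to a log, atan, or power term.
Check: d/dx[- \frac{2 \log{\left(x + 1 \right)}}{3} + \frac{2 \log{\left(x + 4 \right)}}{3}] = - \frac{2}{x^{2} + 5 x + 4} = f(x).

F(x) = - \frac{2 \log{\left(x + 1 \right)}}{3} + \frac{2 \log{\left(x + 4 \right)}}{3} + C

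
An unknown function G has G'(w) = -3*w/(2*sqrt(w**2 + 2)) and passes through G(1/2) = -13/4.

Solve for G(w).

The substitution u = w**2 + 2 works: G'(w) is exactly (dG/du)*(du/dw) for that inner function.
A general antiderivative is -3*sqrt(w**2 + 2)/2 + C.
The condition gives C = -13/4 - (-9/4) = -1.
So G(w) = (-3*sqrt(w**2 + 2) - 2)/2.
Check: d/dw[(-3*sqrt(w**2 + 2) - 2)/2] = -3*w/(2*sqrt(w**2 + 2)) = G'(w).

G(w) = (-3*sqrt(w**2 + 2) - 2)/2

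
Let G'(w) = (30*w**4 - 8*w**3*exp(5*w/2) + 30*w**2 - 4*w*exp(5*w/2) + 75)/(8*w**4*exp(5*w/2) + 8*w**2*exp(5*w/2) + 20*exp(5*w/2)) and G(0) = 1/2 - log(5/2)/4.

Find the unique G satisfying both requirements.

Differentiate the proposed G(w) back; it has to land on the given G'(w).
A general antiderivative is -log(w**4 + w**2 + 5/2)/4 - 3*exp(-5*w/2)/2 + C.
The condition gives C = 1/2 - log(5/2)/4 - (-3/2 - log(5/2)/4) = 2.
So G(w) = (-exp(5*w/2)*log(w**4 + w**2 + 5/2) + 8*exp(5*w/2) - 6)*exp(-5*w/2)/4.
Check: d/dw[(-exp(5*w/2)*log(w**4 + w**2 + 5/2) + 8*exp(5*w/2) - 6)*exp(-5*w/2)/4] = (30*w**4 - 8*w**3*exp(5*w/2) + 30*w**2 - 4*w*exp(5*w/2) + 75)/(8*w**4*exp(5*w/2) + 8*w**2*exp(5*w/2) + 20*exp(5*w/2)) = G'(w).

G(w) = (-exp(5*w/2)*log(w**4 + w**2 + 5/2) + 8*exp(5*w/2) - 6)*exp(-5*w/2)/4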